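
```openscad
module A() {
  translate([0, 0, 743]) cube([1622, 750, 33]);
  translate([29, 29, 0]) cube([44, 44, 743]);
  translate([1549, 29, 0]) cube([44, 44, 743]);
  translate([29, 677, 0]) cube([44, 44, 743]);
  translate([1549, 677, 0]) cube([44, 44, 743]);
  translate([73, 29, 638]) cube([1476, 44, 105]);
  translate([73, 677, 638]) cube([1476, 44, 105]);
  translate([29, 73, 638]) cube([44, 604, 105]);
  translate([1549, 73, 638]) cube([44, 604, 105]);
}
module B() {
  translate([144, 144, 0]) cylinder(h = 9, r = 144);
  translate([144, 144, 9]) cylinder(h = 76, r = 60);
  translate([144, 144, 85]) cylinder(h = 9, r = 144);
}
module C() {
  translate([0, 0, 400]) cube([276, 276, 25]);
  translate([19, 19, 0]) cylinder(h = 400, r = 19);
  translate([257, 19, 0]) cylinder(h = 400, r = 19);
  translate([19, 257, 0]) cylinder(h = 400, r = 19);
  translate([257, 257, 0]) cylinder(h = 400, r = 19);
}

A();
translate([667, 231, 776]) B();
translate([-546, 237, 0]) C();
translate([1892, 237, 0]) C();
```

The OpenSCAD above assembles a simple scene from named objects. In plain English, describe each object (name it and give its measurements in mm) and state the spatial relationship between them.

A is a rectangular dining table. The top is 1622×750×33 mm with its upper surface at z = 776 mm. It stands on four 44×44 mm square legs, each inset 29 mm from the nearest pair of top edges, running from the floor to the underside of the top. Four apron rails, 44 mm thick and 105 mm tall, run between adjacent legs with their top edges flush with the underside of the top and their outer faces flush with the legs' outer faces.

B is a spool: two coaxial disc flanges of radius 144 mm and thickness 9 mm, joined by a core cylinder of radius 60 mm and height 76 mm. The lower flange rests on z = 0 and the three cylinders share a vertical axis.

C is a four-legged stool. The seat is a 276×276×25 mm slab whose top surface is at z = 425 mm; four round legs, each 38 mm in diameter, run from the floor (z = 0) to the underside of the seat, each leg's axis is inset half a diameter from the nearest pair of seat edges (so the leg's bounding box is flush with the corner).

The spool is on top of the table, centred. Two stools sit around the table at the −x, +x sides.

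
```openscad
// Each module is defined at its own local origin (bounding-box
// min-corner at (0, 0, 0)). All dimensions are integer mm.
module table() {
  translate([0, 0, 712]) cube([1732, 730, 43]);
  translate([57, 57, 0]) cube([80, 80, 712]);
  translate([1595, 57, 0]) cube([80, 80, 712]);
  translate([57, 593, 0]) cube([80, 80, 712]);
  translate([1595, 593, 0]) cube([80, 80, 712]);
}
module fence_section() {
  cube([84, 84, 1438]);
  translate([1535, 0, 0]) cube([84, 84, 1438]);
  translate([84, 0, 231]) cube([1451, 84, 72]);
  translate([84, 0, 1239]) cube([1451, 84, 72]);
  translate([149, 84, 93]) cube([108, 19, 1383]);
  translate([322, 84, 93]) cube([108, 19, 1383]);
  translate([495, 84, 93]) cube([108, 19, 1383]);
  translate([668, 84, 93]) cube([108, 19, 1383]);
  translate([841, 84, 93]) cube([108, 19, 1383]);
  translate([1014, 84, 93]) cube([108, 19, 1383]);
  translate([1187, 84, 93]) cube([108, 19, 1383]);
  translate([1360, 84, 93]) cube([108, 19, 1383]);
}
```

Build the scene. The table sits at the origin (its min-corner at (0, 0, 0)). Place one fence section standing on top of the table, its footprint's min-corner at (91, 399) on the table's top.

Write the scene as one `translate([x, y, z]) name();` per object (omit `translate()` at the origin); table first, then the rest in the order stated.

table();
translate([91, 399, 755]) fence_section();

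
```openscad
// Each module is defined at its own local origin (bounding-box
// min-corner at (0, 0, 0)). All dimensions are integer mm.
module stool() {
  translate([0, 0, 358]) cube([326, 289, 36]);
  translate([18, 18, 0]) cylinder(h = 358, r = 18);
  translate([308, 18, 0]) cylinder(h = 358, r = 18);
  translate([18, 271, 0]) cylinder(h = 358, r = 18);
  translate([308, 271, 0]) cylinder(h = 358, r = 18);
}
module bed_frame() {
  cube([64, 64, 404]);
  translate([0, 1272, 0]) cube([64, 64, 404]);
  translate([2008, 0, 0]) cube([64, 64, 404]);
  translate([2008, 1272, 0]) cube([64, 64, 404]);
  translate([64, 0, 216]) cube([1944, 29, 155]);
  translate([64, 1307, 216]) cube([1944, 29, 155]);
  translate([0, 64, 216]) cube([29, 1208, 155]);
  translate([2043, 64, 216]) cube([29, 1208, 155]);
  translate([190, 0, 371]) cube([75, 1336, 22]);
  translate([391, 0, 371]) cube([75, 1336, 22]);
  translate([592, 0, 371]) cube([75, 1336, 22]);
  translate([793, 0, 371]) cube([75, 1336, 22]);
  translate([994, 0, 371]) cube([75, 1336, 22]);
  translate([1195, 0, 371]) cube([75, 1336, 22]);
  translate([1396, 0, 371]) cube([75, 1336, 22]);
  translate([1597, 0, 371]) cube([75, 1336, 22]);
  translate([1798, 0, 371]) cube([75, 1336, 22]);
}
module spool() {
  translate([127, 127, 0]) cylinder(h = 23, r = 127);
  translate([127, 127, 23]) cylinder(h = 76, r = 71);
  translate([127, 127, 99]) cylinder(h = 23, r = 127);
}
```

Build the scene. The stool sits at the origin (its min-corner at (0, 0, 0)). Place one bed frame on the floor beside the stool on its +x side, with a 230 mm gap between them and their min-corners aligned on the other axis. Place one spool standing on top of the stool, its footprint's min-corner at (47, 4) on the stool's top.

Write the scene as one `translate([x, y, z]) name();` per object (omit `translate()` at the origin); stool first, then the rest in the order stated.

stool();
translate([556, 0, 0]) bed_frame();
translate([47, 4, 394]) spool();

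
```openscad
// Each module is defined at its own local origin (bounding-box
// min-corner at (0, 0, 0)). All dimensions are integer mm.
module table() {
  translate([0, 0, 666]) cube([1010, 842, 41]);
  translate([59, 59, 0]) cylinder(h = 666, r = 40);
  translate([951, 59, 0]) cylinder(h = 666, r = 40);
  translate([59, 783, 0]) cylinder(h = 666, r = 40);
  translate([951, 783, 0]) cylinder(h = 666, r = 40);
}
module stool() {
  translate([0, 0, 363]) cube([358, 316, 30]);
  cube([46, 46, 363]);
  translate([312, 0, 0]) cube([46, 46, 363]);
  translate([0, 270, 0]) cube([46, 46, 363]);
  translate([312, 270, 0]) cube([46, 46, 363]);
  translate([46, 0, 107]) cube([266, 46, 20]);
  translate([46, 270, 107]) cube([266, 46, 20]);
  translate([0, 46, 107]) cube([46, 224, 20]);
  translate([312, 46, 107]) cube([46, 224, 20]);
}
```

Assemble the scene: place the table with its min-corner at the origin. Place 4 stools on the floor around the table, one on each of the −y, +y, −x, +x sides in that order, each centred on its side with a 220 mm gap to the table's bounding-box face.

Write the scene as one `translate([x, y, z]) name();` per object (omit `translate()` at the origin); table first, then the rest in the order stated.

table();
translate([326, -536, 0]) stool();
translate([326, 1062, 0]) stool();
translate([-578, 263, 0]) stool();
translate([1230, 263, 0]) stool();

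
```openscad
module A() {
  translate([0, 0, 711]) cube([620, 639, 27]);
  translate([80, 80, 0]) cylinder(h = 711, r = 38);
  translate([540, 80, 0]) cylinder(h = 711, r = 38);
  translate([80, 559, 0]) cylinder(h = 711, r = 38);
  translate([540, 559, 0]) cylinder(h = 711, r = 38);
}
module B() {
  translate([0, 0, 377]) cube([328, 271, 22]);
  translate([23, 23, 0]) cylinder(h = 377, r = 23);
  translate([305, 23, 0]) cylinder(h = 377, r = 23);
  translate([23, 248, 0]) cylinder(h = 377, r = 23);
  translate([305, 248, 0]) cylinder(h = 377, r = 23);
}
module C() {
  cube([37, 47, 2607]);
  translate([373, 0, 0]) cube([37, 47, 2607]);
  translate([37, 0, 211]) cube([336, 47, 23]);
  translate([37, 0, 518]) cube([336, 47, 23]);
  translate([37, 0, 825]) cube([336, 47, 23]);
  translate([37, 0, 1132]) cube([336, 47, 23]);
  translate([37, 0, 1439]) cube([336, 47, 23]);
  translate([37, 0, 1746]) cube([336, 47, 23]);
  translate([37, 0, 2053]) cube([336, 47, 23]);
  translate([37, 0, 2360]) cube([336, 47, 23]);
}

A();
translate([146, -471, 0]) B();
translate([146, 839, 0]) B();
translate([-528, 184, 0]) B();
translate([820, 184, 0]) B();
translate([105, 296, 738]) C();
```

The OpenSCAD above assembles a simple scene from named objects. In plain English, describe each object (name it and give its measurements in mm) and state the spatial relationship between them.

A is a table: top 620 mm (x) × 639 mm (y), 27 mm thick, upper face at z = 738 mm, on four round legs of 76 mm diameter, each leg's bounding box inset 42 mm from the nearest pair of top edges, running from z = 0 to the bottom of the top.

B is a four-legged stool. The seat is 328×271 mm, 22 mm thick, top at z = 399 mm. It stands on four round legs, each 46 mm in diameter, from z = 0 to the seat underside, each leg's axis is inset half a diameter from the nearest pair of seat edges (so the leg's bounding box is flush with the corner).

C is a straight ladder. Two 37×47 mm vertical rails, 2607 mm tall, stand 410 mm apart (outside-to-outside) with their front faces coplanar on the −y side. 8 rungs, each 47 mm deep and 23 mm tall, span between the inner faces of the rails, front faces flush with the rails. The lowest rung's underside is at z = 211 mm and rungs are spaced 307 mm apart (underside to underside).

Four stools sit around the table at the −y, +y, −x, +x sides. The ladder is on top of the table, centred.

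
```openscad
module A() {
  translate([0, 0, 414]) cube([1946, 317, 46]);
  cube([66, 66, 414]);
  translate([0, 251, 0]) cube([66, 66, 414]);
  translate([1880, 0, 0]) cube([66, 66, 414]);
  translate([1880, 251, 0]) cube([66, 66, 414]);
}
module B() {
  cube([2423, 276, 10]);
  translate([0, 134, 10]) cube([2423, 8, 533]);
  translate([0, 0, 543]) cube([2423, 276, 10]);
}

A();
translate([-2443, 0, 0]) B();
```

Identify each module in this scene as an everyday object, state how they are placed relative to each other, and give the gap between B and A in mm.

The I-beam's nearest face is 20 mm from the bench's −x face.

A is a bench. B is an I-beam. The I-beam is on the floor beside the bench on its −x side. The gap between the I-beam and the bench is 20 mm.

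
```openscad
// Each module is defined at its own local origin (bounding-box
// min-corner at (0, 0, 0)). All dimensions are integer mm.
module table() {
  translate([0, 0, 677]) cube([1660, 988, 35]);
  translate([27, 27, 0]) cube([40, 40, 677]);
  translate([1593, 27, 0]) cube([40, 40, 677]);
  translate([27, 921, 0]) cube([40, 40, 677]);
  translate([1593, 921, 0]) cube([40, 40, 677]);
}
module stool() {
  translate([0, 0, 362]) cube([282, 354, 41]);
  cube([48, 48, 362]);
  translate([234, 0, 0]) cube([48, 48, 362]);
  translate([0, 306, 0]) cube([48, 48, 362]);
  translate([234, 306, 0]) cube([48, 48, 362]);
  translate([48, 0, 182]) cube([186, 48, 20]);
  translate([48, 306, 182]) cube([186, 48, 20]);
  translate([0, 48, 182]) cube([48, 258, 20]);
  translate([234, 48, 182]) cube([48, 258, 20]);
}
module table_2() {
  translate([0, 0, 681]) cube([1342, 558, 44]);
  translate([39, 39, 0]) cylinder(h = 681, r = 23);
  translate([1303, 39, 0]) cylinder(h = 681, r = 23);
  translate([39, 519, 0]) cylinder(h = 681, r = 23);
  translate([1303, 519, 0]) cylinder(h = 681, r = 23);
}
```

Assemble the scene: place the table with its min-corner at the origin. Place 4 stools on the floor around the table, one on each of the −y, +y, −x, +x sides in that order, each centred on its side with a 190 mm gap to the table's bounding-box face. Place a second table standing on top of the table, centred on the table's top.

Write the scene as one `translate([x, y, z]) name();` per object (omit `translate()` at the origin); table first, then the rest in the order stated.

table();
translate([689, -544, 0]) stool();
translate([689, 1178, 0]) stool();
translate([-472, 317, 0]) stool();
translate([1850, 317, 0]) stool();
translate([159, 215, 712]) table_2();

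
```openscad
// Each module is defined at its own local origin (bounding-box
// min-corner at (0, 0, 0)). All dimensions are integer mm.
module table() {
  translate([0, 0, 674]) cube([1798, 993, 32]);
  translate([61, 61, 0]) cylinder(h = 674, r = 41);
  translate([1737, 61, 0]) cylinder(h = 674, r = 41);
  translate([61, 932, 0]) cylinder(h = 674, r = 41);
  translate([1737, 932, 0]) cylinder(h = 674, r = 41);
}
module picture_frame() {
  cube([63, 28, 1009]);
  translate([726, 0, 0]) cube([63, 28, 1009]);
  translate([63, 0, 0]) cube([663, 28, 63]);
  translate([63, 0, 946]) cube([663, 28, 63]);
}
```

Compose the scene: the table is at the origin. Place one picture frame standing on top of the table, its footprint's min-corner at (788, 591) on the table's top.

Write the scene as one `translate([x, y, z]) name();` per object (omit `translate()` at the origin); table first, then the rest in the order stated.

table();
translate([788, 591, 706]) picture_frame();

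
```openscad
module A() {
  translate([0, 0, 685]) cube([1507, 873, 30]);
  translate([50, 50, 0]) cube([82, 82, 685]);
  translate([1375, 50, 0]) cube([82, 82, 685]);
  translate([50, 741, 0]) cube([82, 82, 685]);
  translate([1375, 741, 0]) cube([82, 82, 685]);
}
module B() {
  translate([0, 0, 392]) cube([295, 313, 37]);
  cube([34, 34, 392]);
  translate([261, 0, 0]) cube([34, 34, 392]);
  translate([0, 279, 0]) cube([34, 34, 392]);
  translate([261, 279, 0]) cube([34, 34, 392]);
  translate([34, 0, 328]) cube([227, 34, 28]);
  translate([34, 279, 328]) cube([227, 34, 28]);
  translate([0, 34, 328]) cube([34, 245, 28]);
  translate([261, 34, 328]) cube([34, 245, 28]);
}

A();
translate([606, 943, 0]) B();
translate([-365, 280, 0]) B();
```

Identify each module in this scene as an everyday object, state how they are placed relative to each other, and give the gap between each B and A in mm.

A is a table. B is a stool. Two stools sit around the table at the +y, −x sides. The gap between each stool and the table is 70 mm.

Each stool's nearest face is 70 mm from the table's bounding box.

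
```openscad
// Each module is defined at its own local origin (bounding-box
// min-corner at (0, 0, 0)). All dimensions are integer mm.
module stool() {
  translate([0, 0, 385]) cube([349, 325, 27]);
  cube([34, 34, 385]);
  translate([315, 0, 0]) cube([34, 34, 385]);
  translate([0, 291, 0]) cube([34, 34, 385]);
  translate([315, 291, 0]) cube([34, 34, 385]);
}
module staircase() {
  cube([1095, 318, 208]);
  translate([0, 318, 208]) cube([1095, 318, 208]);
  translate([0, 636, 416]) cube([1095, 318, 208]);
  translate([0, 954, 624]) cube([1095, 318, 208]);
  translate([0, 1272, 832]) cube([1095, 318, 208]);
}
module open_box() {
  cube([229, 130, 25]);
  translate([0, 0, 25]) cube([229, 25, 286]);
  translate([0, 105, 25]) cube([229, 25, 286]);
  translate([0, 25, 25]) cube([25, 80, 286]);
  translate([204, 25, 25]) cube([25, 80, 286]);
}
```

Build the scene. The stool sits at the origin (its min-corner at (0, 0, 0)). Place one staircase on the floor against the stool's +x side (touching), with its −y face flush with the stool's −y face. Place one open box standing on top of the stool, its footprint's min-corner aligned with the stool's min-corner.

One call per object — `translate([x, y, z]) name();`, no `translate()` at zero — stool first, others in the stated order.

stool();
translate([349, 0, 0]) staircase();
translate([0, 0, 412]) open_box();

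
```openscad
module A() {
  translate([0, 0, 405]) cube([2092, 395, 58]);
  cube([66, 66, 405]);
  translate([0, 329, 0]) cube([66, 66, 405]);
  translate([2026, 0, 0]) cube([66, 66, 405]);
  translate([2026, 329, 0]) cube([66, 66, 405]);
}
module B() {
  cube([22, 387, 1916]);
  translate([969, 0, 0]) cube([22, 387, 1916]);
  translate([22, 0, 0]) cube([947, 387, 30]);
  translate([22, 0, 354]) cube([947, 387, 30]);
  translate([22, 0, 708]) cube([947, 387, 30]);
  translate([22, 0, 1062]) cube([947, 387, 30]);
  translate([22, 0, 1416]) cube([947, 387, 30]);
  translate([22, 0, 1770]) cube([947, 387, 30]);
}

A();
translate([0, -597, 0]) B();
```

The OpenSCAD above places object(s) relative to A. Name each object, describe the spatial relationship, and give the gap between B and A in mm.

The bookshelf's nearest face is 210 mm from the bench's −y face.

A is a bench. B is a bookshelf. The bookshelf is on the floor beside the bench on its −y side. The gap between the bookshelf and the bench is 210 mm.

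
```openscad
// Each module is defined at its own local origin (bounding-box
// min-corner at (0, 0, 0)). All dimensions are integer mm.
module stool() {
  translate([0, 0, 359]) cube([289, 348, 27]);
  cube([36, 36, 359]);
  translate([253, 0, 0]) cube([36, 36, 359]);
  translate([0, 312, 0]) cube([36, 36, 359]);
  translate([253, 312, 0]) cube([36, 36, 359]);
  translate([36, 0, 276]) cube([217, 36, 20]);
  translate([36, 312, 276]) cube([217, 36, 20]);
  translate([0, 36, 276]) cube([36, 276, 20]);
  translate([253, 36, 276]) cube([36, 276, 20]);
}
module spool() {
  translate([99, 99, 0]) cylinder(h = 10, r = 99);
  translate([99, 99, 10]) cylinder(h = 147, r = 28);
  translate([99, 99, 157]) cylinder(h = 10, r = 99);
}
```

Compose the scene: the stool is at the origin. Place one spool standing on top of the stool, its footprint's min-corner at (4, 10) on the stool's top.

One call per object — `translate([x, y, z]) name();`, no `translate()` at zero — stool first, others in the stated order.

stool();
translate([4, 10, 386]) spool();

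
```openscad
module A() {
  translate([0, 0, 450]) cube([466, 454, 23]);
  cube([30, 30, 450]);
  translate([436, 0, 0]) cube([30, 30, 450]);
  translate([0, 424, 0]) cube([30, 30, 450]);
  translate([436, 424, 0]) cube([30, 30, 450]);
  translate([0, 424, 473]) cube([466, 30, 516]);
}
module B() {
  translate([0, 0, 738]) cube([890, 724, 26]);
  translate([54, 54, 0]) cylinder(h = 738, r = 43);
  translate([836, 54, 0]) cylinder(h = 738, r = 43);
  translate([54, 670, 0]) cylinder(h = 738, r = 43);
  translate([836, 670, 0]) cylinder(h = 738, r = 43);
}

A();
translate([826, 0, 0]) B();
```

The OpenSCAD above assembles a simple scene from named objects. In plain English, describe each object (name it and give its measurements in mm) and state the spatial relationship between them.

A is a chair: 466×454 mm seat, 23 mm thick, top at z = 473 mm, on four 30 mm square corner legs flush with the seat edges. A 30 mm thick backrest slab spans the full seat width, extending 516 mm above the seat top, its back face flush with the seat's +y edge.

B is a table with a 890×724 mm rectangular top, 26 mm thick, top surface at z = 764 mm, supported by four round legs of 86 mm diameter, each leg's bounding box inset 11 mm from the nearest pair of top edges, running from the floor.

The table is on the floor beside the chair on its +x side.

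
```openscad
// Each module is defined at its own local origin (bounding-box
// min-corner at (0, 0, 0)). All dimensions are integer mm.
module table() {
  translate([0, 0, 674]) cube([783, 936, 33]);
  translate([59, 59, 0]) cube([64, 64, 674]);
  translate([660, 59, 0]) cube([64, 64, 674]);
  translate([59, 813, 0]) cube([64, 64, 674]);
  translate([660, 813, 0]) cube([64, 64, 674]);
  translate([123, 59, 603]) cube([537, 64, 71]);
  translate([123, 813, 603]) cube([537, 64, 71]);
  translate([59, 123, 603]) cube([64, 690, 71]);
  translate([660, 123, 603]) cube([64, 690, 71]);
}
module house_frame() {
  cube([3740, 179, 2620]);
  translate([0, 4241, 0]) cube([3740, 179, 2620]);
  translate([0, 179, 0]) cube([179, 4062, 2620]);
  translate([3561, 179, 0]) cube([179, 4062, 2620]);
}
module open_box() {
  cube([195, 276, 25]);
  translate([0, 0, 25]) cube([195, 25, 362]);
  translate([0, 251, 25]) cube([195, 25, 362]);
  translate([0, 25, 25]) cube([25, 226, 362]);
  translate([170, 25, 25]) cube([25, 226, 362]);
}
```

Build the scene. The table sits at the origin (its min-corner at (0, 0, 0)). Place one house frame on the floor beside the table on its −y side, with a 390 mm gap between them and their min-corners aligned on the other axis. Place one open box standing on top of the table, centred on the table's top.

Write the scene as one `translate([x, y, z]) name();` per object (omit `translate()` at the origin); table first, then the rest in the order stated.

table();
translate([0, -4810, 0]) house_frame();
translate([294, 330, 707]) open_box();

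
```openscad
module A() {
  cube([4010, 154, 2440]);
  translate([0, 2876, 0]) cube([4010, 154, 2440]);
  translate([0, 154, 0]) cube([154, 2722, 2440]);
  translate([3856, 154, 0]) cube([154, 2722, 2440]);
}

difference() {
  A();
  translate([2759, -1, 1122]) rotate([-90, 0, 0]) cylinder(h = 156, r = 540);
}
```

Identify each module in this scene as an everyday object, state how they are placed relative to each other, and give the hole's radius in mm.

A is a house frame. The house frame has a circular hole through its front wall. The hole's radius is 540 mm.

The subtracted cylinder has r = 540 mm.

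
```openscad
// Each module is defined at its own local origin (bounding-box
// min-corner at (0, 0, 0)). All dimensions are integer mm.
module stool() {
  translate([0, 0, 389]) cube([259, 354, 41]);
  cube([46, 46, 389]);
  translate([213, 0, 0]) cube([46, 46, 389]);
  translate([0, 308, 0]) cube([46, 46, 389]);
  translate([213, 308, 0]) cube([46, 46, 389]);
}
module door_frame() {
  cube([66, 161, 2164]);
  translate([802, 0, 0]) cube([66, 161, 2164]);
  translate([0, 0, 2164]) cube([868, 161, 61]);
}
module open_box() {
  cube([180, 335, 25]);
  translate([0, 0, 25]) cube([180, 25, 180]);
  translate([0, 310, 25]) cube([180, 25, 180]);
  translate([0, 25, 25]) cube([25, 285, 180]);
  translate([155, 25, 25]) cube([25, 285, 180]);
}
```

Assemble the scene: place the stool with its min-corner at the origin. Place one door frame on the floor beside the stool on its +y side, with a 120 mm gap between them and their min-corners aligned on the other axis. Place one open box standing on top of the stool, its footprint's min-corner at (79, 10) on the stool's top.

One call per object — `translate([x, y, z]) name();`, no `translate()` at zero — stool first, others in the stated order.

stool();
translate([0, 474, 0]) door_frame();
translate([79, 10, 430]) open_box();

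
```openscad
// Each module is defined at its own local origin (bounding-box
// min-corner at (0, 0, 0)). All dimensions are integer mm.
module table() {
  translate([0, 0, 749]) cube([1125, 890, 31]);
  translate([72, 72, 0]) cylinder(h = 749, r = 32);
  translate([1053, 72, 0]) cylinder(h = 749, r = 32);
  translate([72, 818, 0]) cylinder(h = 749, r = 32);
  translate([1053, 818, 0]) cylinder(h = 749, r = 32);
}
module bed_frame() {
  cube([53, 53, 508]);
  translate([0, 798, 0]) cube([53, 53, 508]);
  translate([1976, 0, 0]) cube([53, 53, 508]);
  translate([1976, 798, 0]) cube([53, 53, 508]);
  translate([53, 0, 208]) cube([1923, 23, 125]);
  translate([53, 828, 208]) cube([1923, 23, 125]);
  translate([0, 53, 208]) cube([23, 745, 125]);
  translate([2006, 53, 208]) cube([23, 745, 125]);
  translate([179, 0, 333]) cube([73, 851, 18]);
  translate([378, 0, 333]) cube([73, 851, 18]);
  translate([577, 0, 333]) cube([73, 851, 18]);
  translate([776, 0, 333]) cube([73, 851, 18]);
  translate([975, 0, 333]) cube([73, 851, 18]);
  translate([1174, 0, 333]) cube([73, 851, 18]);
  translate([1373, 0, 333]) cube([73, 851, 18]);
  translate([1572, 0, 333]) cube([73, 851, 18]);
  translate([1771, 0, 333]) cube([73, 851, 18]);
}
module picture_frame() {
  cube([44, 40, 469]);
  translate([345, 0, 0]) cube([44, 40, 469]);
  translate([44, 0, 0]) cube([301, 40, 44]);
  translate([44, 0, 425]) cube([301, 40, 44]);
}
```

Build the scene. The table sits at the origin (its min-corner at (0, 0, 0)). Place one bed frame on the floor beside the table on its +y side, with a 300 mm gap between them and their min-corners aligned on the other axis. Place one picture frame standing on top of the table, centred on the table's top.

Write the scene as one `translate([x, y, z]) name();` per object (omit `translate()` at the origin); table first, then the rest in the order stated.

table();
translate([0, 1190, 0]) bed_frame();
translate([368, 425, 780]) picture_frame();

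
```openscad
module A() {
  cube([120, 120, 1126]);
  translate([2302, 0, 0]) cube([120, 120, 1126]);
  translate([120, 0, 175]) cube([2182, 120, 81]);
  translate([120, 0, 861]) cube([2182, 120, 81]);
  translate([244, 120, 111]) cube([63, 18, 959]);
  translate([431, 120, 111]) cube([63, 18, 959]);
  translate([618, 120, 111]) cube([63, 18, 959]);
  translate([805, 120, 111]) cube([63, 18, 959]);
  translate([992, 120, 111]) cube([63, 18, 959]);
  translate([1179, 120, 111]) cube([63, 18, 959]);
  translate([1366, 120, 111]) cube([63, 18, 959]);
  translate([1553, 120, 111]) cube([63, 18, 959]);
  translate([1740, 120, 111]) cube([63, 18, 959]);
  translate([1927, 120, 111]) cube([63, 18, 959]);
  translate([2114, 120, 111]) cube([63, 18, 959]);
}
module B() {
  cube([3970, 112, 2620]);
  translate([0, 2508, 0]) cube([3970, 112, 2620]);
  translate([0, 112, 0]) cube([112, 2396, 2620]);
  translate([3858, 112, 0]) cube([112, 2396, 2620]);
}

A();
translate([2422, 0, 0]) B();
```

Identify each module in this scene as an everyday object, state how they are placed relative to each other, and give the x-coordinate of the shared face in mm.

A is a fence section. B is a house frame. The house frame is against the fence section's +x side, with their −y faces flush. The x-coordinate of the shared face is 2422 mm.

The fence section's +x face and the house frame's −x face are both at x = 2422 mm.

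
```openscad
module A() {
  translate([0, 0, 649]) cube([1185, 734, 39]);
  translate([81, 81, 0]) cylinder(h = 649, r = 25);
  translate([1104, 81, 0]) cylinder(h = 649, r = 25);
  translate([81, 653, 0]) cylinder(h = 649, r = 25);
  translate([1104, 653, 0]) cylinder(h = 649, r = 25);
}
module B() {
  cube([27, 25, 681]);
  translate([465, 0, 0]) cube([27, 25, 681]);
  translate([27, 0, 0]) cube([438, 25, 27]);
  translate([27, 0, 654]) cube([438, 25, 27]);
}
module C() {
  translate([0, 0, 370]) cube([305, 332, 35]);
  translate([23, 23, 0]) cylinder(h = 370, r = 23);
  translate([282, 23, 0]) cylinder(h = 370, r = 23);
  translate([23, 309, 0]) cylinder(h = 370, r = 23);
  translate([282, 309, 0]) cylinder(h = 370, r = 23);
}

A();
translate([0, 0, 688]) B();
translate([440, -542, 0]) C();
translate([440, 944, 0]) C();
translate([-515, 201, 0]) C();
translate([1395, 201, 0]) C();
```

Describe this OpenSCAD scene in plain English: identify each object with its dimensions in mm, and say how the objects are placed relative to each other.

A is a rectangular dining table. The top is 1185×734×39 mm with its upper surface at z = 688 mm. It stands on four round legs of 50 mm diameter, each leg's bounding box inset 56 mm from the nearest pair of top edges, running from the floor to the underside of the top.

B is a rectangular picture frame lying in the x–z plane (depth along y). The opening is 438 mm wide (x) by 627 mm tall (z), surrounded by a border 27 mm wide on all four sides. The frame is 25 mm deep and is made of two full-height vertical stiles with two horizontal rails fitted between them.

C is a four-legged stool. The seat is 305×332 mm, 35 mm thick, top at z = 405 mm. It stands on four round legs, each 46 mm in diameter, from z = 0 to the seat underside, each leg's axis is inset half a diameter from the nearest pair of seat edges (so the leg's bounding box is flush with the corner).

The picture frame is on top of the table. Four stools sit around the table at the −y, +y, −x, +x sides.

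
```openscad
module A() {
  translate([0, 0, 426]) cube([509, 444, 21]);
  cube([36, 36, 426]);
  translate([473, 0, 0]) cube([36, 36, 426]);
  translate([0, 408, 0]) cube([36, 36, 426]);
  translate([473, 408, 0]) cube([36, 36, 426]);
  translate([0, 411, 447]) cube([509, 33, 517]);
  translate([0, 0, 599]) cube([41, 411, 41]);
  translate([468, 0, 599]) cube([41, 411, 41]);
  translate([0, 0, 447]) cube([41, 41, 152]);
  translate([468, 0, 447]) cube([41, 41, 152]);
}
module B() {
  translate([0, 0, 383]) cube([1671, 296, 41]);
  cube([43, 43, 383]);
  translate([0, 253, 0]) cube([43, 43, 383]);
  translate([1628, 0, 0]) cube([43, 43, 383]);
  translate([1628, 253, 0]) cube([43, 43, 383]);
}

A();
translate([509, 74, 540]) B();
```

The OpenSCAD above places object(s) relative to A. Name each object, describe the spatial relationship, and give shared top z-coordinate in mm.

A is a chair. B is a bench. The bench is beside the chair with their tops flush at z = 964. The shared top z-coordinate is 964 mm.

Both tops at z = 964 mm.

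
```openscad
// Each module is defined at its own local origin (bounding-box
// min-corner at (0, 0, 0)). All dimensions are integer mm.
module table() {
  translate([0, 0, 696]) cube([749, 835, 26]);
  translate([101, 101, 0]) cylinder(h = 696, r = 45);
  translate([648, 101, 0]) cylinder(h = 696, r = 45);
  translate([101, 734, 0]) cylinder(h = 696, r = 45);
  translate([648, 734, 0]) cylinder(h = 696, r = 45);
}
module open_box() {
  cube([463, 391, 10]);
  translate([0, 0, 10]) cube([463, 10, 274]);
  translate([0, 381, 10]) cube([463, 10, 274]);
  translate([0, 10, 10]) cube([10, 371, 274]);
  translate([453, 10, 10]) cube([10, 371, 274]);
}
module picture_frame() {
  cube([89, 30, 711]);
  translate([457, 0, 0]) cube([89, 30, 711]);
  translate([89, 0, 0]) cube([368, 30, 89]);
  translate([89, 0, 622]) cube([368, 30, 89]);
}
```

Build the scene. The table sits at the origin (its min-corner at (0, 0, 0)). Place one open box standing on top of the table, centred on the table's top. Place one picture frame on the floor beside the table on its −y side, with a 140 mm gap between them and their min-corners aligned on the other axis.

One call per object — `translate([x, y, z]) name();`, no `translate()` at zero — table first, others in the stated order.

table();
translate([143, 222, 722]) open_box();
translate([0, -170, 0]) picture_frame();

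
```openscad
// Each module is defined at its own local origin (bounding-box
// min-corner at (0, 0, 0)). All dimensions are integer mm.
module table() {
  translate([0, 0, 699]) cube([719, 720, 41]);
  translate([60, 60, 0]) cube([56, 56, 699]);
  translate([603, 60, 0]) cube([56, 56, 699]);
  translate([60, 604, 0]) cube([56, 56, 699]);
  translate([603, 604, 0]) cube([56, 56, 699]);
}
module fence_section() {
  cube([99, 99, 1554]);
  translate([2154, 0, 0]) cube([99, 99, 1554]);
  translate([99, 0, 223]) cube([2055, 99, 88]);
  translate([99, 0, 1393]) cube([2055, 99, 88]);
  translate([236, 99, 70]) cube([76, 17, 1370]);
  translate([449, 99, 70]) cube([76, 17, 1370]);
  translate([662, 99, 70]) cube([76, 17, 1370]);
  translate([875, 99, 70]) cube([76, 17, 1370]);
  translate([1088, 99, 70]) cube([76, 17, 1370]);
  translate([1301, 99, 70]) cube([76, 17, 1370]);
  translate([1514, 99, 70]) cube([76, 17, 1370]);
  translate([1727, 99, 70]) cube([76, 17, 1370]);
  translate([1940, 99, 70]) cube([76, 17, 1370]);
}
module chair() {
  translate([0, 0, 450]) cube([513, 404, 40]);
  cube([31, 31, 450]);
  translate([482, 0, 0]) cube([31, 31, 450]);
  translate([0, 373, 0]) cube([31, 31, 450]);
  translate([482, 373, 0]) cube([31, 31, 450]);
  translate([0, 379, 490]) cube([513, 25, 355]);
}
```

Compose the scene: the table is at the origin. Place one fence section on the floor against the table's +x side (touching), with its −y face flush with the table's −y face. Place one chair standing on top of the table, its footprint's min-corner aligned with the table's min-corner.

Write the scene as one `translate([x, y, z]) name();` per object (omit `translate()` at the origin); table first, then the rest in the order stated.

table();
translate([719, 0, 0]) fence_section();
translate([0, 0, 740]) chair();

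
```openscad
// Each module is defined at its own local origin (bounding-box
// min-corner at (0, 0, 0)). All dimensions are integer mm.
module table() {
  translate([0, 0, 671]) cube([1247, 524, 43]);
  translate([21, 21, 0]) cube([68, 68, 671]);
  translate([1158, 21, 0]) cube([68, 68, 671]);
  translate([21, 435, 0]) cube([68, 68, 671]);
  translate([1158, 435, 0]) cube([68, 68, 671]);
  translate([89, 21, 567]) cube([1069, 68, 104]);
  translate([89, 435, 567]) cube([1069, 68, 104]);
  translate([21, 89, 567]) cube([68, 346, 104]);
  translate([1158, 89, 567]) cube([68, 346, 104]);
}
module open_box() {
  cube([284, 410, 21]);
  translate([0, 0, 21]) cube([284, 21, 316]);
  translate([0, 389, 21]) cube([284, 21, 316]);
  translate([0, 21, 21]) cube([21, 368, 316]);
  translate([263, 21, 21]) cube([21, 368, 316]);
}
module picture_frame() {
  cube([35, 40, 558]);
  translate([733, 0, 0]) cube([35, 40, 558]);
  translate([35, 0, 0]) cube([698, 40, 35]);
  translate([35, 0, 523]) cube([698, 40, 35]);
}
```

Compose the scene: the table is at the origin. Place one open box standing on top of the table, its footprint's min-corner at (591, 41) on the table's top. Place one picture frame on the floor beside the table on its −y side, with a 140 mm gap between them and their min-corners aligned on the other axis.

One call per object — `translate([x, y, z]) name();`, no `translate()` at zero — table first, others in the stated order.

table();
translate([591, 41, 714]) open_box();
translate([0, -180, 0]) picture_frame();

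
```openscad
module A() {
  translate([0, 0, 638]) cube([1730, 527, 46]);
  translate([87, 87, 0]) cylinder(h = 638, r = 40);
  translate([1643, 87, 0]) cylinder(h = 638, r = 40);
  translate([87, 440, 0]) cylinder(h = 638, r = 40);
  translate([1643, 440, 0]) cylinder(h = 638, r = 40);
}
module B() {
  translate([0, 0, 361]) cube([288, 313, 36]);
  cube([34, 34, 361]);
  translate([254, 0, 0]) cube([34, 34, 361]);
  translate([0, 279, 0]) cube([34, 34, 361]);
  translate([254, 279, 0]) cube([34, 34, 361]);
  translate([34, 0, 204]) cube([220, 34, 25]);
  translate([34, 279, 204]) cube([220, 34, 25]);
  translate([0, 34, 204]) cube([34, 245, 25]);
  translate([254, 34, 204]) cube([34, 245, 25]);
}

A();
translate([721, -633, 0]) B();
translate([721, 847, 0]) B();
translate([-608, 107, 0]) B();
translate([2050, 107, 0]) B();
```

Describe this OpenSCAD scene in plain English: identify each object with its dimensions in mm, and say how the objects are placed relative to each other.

A is a table with a 1730×527 mm rectangular top, 46 mm thick, top surface at z = 684 mm, supported by four round legs of 80 mm diameter, each leg's bounding box inset 47 mm from the nearest pair of top edges, running from the floor.

B is a four-legged stool. The seat is 288×313 mm, 36 mm thick, top at z = 397 mm. It stands on four square legs, each 34×34 mm in cross-section, from z = 0 to the seat underside, each flush with a corner of the seat. Four stretchers, 34 mm wide and 25 mm tall, connect adjacent legs with their undersides at z = 204 mm, each running between the inner faces of the legs it joins and aligned with the legs' outer faces on the other axis.

Four stools sit around the table at the −y, +y, −x, +x sides.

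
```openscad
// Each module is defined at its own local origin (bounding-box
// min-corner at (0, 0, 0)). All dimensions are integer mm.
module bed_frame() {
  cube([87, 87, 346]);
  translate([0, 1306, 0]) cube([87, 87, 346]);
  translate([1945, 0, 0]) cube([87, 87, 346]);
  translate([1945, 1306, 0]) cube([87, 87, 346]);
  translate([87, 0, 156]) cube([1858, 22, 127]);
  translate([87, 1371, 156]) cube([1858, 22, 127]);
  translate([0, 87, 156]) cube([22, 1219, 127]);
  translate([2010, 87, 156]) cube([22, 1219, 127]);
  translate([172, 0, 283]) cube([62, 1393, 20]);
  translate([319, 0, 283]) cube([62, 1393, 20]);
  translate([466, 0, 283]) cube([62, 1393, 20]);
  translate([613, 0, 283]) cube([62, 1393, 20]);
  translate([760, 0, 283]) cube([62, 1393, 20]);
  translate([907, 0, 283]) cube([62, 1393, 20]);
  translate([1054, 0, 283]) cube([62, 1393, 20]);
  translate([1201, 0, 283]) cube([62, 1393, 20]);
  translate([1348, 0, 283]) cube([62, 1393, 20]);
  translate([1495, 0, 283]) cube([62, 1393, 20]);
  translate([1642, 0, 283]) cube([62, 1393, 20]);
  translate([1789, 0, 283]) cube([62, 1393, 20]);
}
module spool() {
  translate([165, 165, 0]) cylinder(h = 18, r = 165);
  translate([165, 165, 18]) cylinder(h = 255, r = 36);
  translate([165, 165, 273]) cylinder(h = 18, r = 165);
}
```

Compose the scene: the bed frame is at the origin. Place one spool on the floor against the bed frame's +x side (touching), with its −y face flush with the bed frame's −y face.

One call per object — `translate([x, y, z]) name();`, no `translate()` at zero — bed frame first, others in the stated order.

bed_frame();
translate([2032, 0, 0]) spool();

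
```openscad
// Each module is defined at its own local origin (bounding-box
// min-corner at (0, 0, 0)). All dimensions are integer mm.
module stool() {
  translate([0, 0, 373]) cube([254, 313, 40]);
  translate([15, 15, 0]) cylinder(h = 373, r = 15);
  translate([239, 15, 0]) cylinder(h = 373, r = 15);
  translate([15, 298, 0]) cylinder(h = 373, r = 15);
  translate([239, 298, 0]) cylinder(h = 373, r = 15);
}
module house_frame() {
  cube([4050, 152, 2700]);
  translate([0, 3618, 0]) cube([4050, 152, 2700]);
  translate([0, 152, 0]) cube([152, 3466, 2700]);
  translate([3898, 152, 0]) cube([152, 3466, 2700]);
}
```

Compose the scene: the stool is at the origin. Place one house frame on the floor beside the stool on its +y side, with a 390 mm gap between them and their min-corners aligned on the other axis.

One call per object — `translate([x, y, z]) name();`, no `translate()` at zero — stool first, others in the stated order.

stool();
translate([0, 703, 0]) house_frame();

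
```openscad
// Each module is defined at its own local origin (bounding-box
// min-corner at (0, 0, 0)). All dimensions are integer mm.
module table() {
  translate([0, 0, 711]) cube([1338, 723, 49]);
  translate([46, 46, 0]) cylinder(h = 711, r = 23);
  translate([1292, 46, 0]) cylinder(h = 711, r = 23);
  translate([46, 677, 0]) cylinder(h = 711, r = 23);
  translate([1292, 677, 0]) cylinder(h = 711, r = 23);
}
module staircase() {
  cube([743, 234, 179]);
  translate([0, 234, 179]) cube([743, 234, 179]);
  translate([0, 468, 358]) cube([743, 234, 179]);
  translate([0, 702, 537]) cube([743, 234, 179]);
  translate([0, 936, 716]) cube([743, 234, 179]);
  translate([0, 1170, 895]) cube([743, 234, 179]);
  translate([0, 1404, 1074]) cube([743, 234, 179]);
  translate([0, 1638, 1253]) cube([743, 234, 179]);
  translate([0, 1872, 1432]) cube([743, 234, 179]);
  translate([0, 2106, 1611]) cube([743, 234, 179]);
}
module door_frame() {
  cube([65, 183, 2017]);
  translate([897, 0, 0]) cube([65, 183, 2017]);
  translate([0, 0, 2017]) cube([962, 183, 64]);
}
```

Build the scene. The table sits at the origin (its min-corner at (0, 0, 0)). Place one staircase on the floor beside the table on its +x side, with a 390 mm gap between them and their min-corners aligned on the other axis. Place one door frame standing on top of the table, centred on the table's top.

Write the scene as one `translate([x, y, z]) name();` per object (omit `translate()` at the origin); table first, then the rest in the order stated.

table();
translate([1728, 0, 0]) staircase();
translate([188, 270, 760]) door_frame();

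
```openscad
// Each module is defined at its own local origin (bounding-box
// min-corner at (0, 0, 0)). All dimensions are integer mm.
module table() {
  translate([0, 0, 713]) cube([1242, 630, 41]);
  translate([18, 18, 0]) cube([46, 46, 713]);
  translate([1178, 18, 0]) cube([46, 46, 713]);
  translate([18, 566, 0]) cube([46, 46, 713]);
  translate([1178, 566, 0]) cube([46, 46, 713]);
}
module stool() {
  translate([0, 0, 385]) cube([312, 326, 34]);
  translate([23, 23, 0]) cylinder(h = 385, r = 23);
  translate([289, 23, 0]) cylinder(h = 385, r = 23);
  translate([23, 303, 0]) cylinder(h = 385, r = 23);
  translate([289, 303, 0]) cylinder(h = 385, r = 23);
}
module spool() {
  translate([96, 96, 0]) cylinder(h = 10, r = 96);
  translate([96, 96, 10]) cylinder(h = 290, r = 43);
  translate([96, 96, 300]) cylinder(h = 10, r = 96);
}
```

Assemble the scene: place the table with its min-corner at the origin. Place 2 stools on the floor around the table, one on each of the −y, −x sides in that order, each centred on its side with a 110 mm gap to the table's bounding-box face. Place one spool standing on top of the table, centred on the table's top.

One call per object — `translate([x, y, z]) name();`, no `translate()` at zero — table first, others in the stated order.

table();
translate([465, -436, 0]) stool();
translate([-422, 152, 0]) stool();
translate([525, 219, 754]) spool();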